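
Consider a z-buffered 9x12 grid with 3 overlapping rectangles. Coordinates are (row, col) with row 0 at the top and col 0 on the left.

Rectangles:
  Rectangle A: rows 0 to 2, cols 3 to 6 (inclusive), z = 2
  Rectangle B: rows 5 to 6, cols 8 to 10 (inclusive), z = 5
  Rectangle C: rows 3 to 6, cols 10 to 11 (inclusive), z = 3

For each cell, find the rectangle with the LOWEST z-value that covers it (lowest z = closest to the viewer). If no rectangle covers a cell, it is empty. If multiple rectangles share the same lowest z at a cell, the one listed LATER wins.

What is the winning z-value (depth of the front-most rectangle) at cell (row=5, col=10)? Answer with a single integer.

Answer: 3

Derivation:
Check cell (5,10):
  A: rows 0-2 cols 3-6 -> outside (row miss)
  B: rows 5-6 cols 8-10 z=5 -> covers; best now B (z=5)
  C: rows 3-6 cols 10-11 z=3 -> covers; best now C (z=3)
Winner: C at z=3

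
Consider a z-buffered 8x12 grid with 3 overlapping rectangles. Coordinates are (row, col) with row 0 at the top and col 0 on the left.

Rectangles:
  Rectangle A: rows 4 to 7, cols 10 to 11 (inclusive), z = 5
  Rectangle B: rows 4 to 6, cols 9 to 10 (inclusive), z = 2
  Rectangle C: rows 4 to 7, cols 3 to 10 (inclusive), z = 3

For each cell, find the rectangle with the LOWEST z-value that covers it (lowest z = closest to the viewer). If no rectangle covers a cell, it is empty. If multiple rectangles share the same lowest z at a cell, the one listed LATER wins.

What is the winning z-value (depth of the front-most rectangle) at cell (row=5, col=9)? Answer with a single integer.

Answer: 2

Derivation:
Check cell (5,9):
  A: rows 4-7 cols 10-11 -> outside (col miss)
  B: rows 4-6 cols 9-10 z=2 -> covers; best now B (z=2)
  C: rows 4-7 cols 3-10 z=3 -> covers; best now B (z=2)
Winner: B at z=2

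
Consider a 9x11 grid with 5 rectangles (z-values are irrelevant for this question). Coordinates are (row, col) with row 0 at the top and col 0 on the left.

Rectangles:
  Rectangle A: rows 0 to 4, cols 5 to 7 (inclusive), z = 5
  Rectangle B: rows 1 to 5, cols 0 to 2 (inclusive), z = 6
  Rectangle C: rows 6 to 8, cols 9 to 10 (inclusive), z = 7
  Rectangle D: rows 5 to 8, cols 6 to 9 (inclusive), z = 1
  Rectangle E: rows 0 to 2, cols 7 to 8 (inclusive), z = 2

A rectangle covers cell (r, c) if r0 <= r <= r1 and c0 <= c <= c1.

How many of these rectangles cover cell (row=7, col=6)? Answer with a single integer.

Answer: 1

Derivation:
Check cell (7,6):
  A: rows 0-4 cols 5-7 -> outside (row miss)
  B: rows 1-5 cols 0-2 -> outside (row miss)
  C: rows 6-8 cols 9-10 -> outside (col miss)
  D: rows 5-8 cols 6-9 -> covers
  E: rows 0-2 cols 7-8 -> outside (row miss)
Count covering = 1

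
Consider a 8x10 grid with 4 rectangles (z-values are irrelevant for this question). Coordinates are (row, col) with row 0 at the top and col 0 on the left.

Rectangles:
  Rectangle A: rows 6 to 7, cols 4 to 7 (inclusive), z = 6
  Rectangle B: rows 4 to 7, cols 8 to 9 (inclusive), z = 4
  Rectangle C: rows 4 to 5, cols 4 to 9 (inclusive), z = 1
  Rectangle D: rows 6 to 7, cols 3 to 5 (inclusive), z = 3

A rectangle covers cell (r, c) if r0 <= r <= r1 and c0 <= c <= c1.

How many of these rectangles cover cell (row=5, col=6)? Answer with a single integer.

Check cell (5,6):
  A: rows 6-7 cols 4-7 -> outside (row miss)
  B: rows 4-7 cols 8-9 -> outside (col miss)
  C: rows 4-5 cols 4-9 -> covers
  D: rows 6-7 cols 3-5 -> outside (row miss)
Count covering = 1

Answer: 1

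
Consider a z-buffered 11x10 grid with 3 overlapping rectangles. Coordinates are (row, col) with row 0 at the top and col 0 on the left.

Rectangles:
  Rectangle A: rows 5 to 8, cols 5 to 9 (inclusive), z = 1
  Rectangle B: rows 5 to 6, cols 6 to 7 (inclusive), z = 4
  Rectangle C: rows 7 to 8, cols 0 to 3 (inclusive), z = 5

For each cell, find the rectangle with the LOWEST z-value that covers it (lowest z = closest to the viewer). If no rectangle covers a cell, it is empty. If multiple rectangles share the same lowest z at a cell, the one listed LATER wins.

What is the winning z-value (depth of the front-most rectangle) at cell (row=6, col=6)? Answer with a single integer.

Check cell (6,6):
  A: rows 5-8 cols 5-9 z=1 -> covers; best now A (z=1)
  B: rows 5-6 cols 6-7 z=4 -> covers; best now A (z=1)
  C: rows 7-8 cols 0-3 -> outside (row miss)
Winner: A at z=1

Answer: 1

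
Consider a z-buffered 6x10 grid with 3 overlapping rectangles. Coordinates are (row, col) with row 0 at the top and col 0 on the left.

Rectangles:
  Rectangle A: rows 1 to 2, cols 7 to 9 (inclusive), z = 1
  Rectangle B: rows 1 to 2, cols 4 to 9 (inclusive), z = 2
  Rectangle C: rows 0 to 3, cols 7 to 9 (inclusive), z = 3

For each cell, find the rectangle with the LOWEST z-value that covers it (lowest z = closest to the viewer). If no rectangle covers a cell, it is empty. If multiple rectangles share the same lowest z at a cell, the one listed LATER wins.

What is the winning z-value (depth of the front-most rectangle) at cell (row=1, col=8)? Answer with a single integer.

Answer: 1

Derivation:
Check cell (1,8):
  A: rows 1-2 cols 7-9 z=1 -> covers; best now A (z=1)
  B: rows 1-2 cols 4-9 z=2 -> covers; best now A (z=1)
  C: rows 0-3 cols 7-9 z=3 -> covers; best now A (z=1)
Winner: A at z=1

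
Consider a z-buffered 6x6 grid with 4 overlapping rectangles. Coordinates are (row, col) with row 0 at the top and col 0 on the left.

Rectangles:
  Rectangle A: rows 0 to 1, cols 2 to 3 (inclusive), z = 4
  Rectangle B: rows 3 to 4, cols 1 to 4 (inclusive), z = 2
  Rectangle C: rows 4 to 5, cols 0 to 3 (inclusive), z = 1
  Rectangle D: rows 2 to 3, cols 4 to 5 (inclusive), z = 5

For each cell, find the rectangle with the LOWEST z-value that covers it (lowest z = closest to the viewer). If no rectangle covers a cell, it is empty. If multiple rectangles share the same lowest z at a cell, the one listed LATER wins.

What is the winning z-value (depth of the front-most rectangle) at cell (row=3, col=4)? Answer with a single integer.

Check cell (3,4):
  A: rows 0-1 cols 2-3 -> outside (row miss)
  B: rows 3-4 cols 1-4 z=2 -> covers; best now B (z=2)
  C: rows 4-5 cols 0-3 -> outside (row miss)
  D: rows 2-3 cols 4-5 z=5 -> covers; best now B (z=2)
Winner: B at z=2

Answer: 2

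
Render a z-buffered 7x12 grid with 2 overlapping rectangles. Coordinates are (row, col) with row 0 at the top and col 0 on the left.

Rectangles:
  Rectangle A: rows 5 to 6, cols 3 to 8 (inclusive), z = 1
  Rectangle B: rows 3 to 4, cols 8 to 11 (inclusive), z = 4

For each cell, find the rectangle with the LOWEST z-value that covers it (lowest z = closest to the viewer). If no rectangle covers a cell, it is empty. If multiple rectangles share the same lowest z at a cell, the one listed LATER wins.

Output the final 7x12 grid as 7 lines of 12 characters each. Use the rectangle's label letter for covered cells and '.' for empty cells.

............
............
............
........BBBB
........BBBB
...AAAAAA...
...AAAAAA...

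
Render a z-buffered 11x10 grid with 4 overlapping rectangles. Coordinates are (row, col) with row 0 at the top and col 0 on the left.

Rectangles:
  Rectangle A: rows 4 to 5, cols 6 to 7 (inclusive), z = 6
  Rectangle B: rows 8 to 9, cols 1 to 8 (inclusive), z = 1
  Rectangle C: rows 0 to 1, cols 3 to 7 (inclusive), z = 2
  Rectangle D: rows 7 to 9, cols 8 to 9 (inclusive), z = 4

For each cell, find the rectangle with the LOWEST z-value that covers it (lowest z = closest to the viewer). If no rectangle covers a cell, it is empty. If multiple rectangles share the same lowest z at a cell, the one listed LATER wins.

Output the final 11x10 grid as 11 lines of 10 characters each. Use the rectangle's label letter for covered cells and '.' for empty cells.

...CCCCC..
...CCCCC..
..........
..........
......AA..
......AA..
..........
........DD
.BBBBBBBBD
.BBBBBBBBD
..........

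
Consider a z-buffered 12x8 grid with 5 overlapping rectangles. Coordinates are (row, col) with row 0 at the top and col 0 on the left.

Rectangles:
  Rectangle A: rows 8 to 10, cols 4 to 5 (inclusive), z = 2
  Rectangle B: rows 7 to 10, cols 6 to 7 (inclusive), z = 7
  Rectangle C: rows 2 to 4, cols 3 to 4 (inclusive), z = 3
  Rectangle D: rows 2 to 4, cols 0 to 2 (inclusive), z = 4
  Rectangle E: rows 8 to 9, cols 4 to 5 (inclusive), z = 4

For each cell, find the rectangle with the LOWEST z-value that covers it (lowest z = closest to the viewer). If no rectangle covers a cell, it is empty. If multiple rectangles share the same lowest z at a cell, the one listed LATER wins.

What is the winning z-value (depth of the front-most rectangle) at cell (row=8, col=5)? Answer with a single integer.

Answer: 2

Derivation:
Check cell (8,5):
  A: rows 8-10 cols 4-5 z=2 -> covers; best now A (z=2)
  B: rows 7-10 cols 6-7 -> outside (col miss)
  C: rows 2-4 cols 3-4 -> outside (row miss)
  D: rows 2-4 cols 0-2 -> outside (row miss)
  E: rows 8-9 cols 4-5 z=4 -> covers; best now A (z=2)
Winner: A at z=2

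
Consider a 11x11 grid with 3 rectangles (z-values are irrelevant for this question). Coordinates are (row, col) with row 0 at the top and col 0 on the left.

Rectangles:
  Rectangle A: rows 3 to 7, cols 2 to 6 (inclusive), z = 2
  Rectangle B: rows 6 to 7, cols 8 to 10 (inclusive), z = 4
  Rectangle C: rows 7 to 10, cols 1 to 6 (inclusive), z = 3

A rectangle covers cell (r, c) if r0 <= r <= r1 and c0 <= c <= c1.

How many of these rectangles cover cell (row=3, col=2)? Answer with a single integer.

Check cell (3,2):
  A: rows 3-7 cols 2-6 -> covers
  B: rows 6-7 cols 8-10 -> outside (row miss)
  C: rows 7-10 cols 1-6 -> outside (row miss)
Count covering = 1

Answer: 1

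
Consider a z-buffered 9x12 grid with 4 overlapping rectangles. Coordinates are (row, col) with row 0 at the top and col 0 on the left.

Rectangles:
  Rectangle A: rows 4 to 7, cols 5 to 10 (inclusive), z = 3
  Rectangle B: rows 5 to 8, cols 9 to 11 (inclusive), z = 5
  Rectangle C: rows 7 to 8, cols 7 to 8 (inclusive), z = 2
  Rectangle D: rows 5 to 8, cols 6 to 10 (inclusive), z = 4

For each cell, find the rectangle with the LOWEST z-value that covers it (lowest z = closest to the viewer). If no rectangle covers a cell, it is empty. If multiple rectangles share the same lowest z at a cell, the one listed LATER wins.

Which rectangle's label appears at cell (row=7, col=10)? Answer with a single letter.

Check cell (7,10):
  A: rows 4-7 cols 5-10 z=3 -> covers; best now A (z=3)
  B: rows 5-8 cols 9-11 z=5 -> covers; best now A (z=3)
  C: rows 7-8 cols 7-8 -> outside (col miss)
  D: rows 5-8 cols 6-10 z=4 -> covers; best now A (z=3)
Winner: A at z=3

Answer: A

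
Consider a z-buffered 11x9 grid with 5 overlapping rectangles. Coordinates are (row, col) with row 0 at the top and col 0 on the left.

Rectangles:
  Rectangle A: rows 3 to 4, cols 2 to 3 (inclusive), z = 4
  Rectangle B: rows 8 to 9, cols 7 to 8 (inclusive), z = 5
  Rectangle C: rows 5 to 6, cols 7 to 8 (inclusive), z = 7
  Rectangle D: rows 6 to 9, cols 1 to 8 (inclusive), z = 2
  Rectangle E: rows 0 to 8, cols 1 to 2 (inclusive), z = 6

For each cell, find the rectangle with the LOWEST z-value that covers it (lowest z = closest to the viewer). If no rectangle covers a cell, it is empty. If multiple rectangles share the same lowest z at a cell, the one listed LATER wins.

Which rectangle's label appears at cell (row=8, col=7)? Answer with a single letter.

Check cell (8,7):
  A: rows 3-4 cols 2-3 -> outside (row miss)
  B: rows 8-9 cols 7-8 z=5 -> covers; best now B (z=5)
  C: rows 5-6 cols 7-8 -> outside (row miss)
  D: rows 6-9 cols 1-8 z=2 -> covers; best now D (z=2)
  E: rows 0-8 cols 1-2 -> outside (col miss)
Winner: D at z=2

Answer: D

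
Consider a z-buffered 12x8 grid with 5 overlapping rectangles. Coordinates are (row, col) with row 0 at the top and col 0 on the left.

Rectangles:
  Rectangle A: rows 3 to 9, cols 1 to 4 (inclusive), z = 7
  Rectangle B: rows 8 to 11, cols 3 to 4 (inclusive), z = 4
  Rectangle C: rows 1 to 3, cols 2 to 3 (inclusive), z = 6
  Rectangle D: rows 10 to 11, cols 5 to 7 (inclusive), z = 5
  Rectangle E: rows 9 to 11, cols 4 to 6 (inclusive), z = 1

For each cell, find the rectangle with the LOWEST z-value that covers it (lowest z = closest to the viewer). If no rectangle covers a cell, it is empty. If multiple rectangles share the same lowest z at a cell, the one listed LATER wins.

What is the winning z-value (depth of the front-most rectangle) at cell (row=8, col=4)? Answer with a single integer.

Check cell (8,4):
  A: rows 3-9 cols 1-4 z=7 -> covers; best now A (z=7)
  B: rows 8-11 cols 3-4 z=4 -> covers; best now B (z=4)
  C: rows 1-3 cols 2-3 -> outside (row miss)
  D: rows 10-11 cols 5-7 -> outside (row miss)
  E: rows 9-11 cols 4-6 -> outside (row miss)
Winner: B at z=4

Answer: 4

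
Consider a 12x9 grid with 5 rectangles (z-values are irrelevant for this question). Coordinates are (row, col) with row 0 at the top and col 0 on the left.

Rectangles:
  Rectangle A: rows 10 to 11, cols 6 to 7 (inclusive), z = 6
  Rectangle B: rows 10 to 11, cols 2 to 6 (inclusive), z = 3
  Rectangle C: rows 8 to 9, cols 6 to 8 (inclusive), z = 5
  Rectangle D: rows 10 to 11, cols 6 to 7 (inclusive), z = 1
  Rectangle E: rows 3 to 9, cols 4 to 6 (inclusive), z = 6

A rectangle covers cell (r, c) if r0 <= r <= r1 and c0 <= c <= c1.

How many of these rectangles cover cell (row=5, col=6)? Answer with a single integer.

Answer: 1

Derivation:
Check cell (5,6):
  A: rows 10-11 cols 6-7 -> outside (row miss)
  B: rows 10-11 cols 2-6 -> outside (row miss)
  C: rows 8-9 cols 6-8 -> outside (row miss)
  D: rows 10-11 cols 6-7 -> outside (row miss)
  E: rows 3-9 cols 4-6 -> covers
Count covering = 1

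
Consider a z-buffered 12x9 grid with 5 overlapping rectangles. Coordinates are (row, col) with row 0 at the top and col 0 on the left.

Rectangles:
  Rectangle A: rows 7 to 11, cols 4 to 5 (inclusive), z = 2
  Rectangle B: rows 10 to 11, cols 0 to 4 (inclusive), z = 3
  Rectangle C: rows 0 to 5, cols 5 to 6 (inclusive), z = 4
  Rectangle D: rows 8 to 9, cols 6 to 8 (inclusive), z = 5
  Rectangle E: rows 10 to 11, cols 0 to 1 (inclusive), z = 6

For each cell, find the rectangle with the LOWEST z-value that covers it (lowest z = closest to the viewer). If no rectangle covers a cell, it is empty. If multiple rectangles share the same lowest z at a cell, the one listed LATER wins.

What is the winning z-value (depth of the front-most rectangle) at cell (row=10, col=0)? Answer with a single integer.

Check cell (10,0):
  A: rows 7-11 cols 4-5 -> outside (col miss)
  B: rows 10-11 cols 0-4 z=3 -> covers; best now B (z=3)
  C: rows 0-5 cols 5-6 -> outside (row miss)
  D: rows 8-9 cols 6-8 -> outside (row miss)
  E: rows 10-11 cols 0-1 z=6 -> covers; best now B (z=3)
Winner: B at z=3

Answer: 3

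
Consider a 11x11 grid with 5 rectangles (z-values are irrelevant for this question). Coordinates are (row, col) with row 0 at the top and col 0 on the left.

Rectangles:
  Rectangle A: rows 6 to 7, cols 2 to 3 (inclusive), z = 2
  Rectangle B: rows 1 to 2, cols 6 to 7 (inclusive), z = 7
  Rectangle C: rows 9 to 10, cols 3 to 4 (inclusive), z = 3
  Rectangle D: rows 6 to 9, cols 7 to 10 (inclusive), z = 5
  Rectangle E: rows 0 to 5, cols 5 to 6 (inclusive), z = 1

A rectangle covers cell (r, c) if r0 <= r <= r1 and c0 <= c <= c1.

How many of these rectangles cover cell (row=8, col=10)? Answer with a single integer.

Check cell (8,10):
  A: rows 6-7 cols 2-3 -> outside (row miss)
  B: rows 1-2 cols 6-7 -> outside (row miss)
  C: rows 9-10 cols 3-4 -> outside (row miss)
  D: rows 6-9 cols 7-10 -> covers
  E: rows 0-5 cols 5-6 -> outside (row miss)
Count covering = 1

Answer: 1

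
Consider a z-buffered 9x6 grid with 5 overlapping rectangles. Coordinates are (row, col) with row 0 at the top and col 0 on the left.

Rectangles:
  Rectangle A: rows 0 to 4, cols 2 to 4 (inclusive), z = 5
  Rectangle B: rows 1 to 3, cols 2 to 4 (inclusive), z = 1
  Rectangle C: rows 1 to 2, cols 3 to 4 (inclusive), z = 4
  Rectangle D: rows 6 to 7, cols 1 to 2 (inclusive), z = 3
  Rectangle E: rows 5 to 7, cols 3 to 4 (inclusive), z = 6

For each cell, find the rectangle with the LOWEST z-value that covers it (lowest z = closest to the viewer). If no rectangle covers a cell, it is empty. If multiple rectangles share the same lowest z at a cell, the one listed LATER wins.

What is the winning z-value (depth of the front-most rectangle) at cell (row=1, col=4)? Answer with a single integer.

Answer: 1

Derivation:
Check cell (1,4):
  A: rows 0-4 cols 2-4 z=5 -> covers; best now A (z=5)
  B: rows 1-3 cols 2-4 z=1 -> covers; best now B (z=1)
  C: rows 1-2 cols 3-4 z=4 -> covers; best now B (z=1)
  D: rows 6-7 cols 1-2 -> outside (row miss)
  E: rows 5-7 cols 3-4 -> outside (row miss)
Winner: B at z=1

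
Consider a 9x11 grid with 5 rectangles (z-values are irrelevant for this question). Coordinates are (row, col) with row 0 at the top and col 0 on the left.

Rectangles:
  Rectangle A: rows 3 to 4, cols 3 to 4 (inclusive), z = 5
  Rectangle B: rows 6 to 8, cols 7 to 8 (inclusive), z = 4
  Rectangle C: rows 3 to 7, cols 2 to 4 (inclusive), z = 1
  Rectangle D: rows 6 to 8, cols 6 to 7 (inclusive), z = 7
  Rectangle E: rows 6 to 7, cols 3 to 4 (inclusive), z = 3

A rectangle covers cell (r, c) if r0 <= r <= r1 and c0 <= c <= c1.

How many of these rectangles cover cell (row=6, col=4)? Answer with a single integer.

Answer: 2

Derivation:
Check cell (6,4):
  A: rows 3-4 cols 3-4 -> outside (row miss)
  B: rows 6-8 cols 7-8 -> outside (col miss)
  C: rows 3-7 cols 2-4 -> covers
  D: rows 6-8 cols 6-7 -> outside (col miss)
  E: rows 6-7 cols 3-4 -> covers
Count covering = 2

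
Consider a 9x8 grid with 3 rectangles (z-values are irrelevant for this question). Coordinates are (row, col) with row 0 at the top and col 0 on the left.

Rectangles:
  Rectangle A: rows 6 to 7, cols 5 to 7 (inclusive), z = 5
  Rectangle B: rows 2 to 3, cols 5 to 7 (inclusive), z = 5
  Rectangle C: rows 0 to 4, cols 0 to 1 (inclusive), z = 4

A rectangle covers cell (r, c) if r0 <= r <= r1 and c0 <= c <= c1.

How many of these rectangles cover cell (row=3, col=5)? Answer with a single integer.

Answer: 1

Derivation:
Check cell (3,5):
  A: rows 6-7 cols 5-7 -> outside (row miss)
  B: rows 2-3 cols 5-7 -> covers
  C: rows 0-4 cols 0-1 -> outside (col miss)
Count covering = 1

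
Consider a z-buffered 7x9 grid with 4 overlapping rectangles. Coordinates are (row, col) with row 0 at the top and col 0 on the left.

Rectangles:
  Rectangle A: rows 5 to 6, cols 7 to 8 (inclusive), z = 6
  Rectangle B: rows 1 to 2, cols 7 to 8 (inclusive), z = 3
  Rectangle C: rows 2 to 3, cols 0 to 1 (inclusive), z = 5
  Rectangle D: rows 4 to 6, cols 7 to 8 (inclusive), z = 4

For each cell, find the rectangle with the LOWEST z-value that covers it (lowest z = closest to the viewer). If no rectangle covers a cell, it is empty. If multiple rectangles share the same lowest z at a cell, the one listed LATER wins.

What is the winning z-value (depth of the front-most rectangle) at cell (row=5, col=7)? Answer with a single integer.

Check cell (5,7):
  A: rows 5-6 cols 7-8 z=6 -> covers; best now A (z=6)
  B: rows 1-2 cols 7-8 -> outside (row miss)
  C: rows 2-3 cols 0-1 -> outside (row miss)
  D: rows 4-6 cols 7-8 z=4 -> covers; best now D (z=4)
Winner: D at z=4

Answer: 4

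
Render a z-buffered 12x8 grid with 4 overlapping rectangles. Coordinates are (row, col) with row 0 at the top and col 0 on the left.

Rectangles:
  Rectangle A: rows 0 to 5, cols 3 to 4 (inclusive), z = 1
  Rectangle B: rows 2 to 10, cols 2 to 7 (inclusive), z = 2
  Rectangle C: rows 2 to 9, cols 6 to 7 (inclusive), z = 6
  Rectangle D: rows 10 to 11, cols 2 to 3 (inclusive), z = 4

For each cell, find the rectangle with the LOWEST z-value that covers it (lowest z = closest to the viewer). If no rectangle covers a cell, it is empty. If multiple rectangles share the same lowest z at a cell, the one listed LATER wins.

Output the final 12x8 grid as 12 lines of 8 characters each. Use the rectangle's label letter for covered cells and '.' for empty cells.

...AA...
...AA...
..BAABBB
..BAABBB
..BAABBB
..BAABBB
..BBBBBB
..BBBBBB
..BBBBBB
..BBBBBB
..BBBBBB
..DD....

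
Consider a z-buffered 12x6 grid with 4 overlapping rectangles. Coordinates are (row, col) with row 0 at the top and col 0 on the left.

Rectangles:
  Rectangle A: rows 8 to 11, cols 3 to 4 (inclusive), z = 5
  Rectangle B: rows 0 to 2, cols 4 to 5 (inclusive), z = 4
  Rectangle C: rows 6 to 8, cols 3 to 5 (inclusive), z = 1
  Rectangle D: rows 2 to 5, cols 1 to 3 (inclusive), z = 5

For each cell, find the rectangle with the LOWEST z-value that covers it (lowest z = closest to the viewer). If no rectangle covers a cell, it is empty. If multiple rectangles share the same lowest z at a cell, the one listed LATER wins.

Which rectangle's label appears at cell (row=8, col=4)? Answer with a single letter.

Answer: C

Derivation:
Check cell (8,4):
  A: rows 8-11 cols 3-4 z=5 -> covers; best now A (z=5)
  B: rows 0-2 cols 4-5 -> outside (row miss)
  C: rows 6-8 cols 3-5 z=1 -> covers; best now C (z=1)
  D: rows 2-5 cols 1-3 -> outside (row miss)
Winner: C at z=1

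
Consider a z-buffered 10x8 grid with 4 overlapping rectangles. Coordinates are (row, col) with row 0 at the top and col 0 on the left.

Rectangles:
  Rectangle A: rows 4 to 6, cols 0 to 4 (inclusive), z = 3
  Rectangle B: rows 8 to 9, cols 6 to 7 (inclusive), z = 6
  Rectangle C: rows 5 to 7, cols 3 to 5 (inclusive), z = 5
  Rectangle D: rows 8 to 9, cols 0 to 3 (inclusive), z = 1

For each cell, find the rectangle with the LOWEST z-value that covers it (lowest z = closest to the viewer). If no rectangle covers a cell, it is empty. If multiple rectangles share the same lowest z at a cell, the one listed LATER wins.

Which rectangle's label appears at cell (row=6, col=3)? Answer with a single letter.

Check cell (6,3):
  A: rows 4-6 cols 0-4 z=3 -> covers; best now A (z=3)
  B: rows 8-9 cols 6-7 -> outside (row miss)
  C: rows 5-7 cols 3-5 z=5 -> covers; best now A (z=3)
  D: rows 8-9 cols 0-3 -> outside (row miss)
Winner: A at z=3

Answer: A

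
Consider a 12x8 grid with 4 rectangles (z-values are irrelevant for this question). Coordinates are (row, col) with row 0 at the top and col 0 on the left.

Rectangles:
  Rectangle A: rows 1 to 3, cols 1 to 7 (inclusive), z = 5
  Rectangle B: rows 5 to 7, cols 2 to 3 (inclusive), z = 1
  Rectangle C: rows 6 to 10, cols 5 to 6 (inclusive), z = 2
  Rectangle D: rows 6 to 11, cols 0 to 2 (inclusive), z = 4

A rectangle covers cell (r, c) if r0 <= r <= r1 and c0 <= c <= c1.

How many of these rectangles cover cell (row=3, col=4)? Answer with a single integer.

Answer: 1

Derivation:
Check cell (3,4):
  A: rows 1-3 cols 1-7 -> covers
  B: rows 5-7 cols 2-3 -> outside (row miss)
  C: rows 6-10 cols 5-6 -> outside (row miss)
  D: rows 6-11 cols 0-2 -> outside (row miss)
Count covering = 1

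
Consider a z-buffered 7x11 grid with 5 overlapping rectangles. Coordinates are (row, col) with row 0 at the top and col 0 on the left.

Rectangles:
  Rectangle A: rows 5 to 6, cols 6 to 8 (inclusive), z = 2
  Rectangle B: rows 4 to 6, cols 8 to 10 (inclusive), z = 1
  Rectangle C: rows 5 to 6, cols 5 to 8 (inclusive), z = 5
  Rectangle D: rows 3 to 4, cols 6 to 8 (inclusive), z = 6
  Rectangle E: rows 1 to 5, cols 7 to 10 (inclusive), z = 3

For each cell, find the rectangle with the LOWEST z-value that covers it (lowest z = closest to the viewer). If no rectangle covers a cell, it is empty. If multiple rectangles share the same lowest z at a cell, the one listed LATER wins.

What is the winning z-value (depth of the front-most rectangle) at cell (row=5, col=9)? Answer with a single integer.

Answer: 1

Derivation:
Check cell (5,9):
  A: rows 5-6 cols 6-8 -> outside (col miss)
  B: rows 4-6 cols 8-10 z=1 -> covers; best now B (z=1)
  C: rows 5-6 cols 5-8 -> outside (col miss)
  D: rows 3-4 cols 6-8 -> outside (row miss)
  E: rows 1-5 cols 7-10 z=3 -> covers; best now B (z=1)
Winner: B at z=1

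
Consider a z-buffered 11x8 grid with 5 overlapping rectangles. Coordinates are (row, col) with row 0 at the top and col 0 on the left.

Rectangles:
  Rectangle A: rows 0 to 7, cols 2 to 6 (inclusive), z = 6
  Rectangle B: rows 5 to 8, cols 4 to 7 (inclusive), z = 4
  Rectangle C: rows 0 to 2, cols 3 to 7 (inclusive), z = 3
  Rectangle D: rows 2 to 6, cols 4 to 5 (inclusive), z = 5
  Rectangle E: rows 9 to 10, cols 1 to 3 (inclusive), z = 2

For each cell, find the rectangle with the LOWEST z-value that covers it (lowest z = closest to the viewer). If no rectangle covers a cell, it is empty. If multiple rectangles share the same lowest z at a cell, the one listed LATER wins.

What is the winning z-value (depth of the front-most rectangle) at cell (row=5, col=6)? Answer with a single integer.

Check cell (5,6):
  A: rows 0-7 cols 2-6 z=6 -> covers; best now A (z=6)
  B: rows 5-8 cols 4-7 z=4 -> covers; best now B (z=4)
  C: rows 0-2 cols 3-7 -> outside (row miss)
  D: rows 2-6 cols 4-5 -> outside (col miss)
  E: rows 9-10 cols 1-3 -> outside (row miss)
Winner: B at z=4

Answer: 4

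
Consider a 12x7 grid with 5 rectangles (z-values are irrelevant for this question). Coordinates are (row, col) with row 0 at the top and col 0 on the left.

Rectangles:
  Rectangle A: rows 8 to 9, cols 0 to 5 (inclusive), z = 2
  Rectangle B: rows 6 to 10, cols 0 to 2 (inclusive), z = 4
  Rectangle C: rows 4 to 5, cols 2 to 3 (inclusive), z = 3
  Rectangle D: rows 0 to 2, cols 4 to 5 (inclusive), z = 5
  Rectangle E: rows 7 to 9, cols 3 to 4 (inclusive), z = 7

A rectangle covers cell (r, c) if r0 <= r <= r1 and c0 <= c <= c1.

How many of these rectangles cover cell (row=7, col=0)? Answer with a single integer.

Answer: 1

Derivation:
Check cell (7,0):
  A: rows 8-9 cols 0-5 -> outside (row miss)
  B: rows 6-10 cols 0-2 -> covers
  C: rows 4-5 cols 2-3 -> outside (row miss)
  D: rows 0-2 cols 4-5 -> outside (row miss)
  E: rows 7-9 cols 3-4 -> outside (col miss)
Count covering = 1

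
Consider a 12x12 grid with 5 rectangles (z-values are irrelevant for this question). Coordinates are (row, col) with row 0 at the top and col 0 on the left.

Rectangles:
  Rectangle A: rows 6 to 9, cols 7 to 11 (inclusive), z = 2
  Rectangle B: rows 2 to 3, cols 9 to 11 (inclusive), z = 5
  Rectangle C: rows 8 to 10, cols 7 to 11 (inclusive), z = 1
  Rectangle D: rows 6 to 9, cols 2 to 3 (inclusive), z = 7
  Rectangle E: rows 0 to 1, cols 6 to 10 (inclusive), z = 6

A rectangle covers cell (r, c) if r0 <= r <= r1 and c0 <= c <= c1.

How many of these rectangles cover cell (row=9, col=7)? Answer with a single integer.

Check cell (9,7):
  A: rows 6-9 cols 7-11 -> covers
  B: rows 2-3 cols 9-11 -> outside (row miss)
  C: rows 8-10 cols 7-11 -> covers
  D: rows 6-9 cols 2-3 -> outside (col miss)
  E: rows 0-1 cols 6-10 -> outside (row miss)
Count covering = 2

Answer: 2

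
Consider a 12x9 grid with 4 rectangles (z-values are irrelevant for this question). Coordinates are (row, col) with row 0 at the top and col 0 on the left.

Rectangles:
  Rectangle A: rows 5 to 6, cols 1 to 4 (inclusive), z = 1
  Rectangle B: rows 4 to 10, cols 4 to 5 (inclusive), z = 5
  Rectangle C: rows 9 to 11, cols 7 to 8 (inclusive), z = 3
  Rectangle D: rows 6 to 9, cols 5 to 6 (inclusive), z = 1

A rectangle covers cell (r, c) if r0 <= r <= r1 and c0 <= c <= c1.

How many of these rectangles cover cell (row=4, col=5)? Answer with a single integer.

Check cell (4,5):
  A: rows 5-6 cols 1-4 -> outside (row miss)
  B: rows 4-10 cols 4-5 -> covers
  C: rows 9-11 cols 7-8 -> outside (row miss)
  D: rows 6-9 cols 5-6 -> outside (row miss)
Count covering = 1

Answer: 1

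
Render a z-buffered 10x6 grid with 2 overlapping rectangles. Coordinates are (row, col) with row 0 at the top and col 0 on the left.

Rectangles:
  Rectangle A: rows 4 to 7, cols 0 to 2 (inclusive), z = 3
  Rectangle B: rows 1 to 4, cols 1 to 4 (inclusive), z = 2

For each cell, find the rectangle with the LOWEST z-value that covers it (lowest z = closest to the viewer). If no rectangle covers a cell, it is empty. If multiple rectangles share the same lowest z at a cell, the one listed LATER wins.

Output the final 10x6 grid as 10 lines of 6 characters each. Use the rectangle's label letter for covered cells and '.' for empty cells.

......
.BBBB.
.BBBB.
.BBBB.
ABBBB.
AAA...
AAA...
AAA...
......
......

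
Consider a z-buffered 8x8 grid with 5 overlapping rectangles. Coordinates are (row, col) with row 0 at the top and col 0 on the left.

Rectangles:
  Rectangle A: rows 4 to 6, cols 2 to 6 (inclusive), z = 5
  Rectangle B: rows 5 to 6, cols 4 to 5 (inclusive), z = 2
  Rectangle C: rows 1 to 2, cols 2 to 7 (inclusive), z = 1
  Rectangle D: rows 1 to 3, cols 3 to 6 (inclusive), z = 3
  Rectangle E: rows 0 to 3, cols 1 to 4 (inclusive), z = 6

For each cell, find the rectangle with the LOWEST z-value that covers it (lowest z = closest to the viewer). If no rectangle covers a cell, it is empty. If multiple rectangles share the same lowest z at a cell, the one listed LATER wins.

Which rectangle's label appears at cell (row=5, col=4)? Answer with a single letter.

Check cell (5,4):
  A: rows 4-6 cols 2-6 z=5 -> covers; best now A (z=5)
  B: rows 5-6 cols 4-5 z=2 -> covers; best now B (z=2)
  C: rows 1-2 cols 2-7 -> outside (row miss)
  D: rows 1-3 cols 3-6 -> outside (row miss)
  E: rows 0-3 cols 1-4 -> outside (row miss)
Winner: B at z=2

Answer: B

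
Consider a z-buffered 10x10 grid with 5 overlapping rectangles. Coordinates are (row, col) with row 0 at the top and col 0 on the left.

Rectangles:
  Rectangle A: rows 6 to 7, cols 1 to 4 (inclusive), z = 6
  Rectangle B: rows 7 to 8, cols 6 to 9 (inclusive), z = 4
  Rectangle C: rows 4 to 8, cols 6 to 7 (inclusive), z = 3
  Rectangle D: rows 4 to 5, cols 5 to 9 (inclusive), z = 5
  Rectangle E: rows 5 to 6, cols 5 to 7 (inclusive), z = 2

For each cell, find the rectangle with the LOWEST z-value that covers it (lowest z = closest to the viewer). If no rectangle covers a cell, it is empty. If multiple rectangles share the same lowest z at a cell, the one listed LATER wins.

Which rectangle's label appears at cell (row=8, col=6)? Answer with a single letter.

Check cell (8,6):
  A: rows 6-7 cols 1-4 -> outside (row miss)
  B: rows 7-8 cols 6-9 z=4 -> covers; best now B (z=4)
  C: rows 4-8 cols 6-7 z=3 -> covers; best now C (z=3)
  D: rows 4-5 cols 5-9 -> outside (row miss)
  E: rows 5-6 cols 5-7 -> outside (row miss)
Winner: C at z=3

Answer: C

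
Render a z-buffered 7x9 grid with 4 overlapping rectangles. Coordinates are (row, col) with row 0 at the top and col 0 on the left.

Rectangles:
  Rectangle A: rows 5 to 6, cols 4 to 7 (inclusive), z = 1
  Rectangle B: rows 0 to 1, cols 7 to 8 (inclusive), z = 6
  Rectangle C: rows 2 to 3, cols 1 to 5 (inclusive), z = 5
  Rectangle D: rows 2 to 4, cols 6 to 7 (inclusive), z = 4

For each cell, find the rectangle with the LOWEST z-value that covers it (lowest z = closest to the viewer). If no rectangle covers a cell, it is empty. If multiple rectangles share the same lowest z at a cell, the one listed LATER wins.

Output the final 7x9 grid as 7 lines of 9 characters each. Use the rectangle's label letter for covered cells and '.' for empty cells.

.......BB
.......BB
.CCCCCDD.
.CCCCCDD.
......DD.
....AAAA.
....AAAA.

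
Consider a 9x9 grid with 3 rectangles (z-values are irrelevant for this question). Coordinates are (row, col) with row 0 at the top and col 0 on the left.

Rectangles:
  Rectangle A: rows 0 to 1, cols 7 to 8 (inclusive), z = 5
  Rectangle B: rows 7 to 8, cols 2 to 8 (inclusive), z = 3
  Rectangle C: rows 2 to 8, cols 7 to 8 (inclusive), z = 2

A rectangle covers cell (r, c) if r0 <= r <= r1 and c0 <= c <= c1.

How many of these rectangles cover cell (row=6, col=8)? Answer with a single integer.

Check cell (6,8):
  A: rows 0-1 cols 7-8 -> outside (row miss)
  B: rows 7-8 cols 2-8 -> outside (row miss)
  C: rows 2-8 cols 7-8 -> covers
Count covering = 1

Answer: 1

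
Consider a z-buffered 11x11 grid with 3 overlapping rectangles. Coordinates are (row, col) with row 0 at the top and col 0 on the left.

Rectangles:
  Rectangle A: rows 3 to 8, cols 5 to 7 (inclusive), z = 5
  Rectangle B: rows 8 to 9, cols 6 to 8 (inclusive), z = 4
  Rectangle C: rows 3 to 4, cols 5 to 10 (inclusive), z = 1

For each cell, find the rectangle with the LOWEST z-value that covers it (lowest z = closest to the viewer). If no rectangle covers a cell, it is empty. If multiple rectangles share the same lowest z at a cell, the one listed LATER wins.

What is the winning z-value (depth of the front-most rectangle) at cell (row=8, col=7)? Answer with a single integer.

Check cell (8,7):
  A: rows 3-8 cols 5-7 z=5 -> covers; best now A (z=5)
  B: rows 8-9 cols 6-8 z=4 -> covers; best now B (z=4)
  C: rows 3-4 cols 5-10 -> outside (row miss)
Winner: B at z=4

Answer: 4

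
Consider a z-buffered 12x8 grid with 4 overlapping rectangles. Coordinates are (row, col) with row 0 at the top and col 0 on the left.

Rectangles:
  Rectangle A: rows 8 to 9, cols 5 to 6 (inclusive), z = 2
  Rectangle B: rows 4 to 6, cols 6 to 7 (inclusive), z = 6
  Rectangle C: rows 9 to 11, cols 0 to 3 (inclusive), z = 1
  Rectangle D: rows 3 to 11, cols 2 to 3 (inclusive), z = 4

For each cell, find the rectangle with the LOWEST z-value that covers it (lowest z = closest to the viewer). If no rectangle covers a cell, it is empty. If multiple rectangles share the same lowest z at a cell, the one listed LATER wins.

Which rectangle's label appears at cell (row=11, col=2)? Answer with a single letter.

Answer: C

Derivation:
Check cell (11,2):
  A: rows 8-9 cols 5-6 -> outside (row miss)
  B: rows 4-6 cols 6-7 -> outside (row miss)
  C: rows 9-11 cols 0-3 z=1 -> covers; best now C (z=1)
  D: rows 3-11 cols 2-3 z=4 -> covers; best now C (z=1)
Winner: C at z=1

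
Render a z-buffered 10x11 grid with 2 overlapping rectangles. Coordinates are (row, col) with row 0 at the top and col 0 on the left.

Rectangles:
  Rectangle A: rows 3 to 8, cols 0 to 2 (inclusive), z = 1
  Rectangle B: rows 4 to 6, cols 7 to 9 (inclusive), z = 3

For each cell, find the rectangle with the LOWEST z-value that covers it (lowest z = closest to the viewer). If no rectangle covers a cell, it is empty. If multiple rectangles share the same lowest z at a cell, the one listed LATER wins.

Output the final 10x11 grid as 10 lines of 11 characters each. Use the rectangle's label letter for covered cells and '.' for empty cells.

...........
...........
...........
AAA........
AAA....BBB.
AAA....BBB.
AAA....BBB.
AAA........
AAA........
...........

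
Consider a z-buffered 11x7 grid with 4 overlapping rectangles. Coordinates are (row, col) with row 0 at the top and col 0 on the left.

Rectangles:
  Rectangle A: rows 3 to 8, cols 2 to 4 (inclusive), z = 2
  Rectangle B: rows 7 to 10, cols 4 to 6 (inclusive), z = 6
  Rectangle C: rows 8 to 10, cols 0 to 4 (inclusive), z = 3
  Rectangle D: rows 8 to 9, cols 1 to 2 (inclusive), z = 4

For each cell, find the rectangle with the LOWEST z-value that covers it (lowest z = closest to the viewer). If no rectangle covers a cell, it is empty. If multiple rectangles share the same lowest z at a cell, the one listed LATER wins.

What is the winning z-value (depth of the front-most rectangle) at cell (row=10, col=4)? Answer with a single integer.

Check cell (10,4):
  A: rows 3-8 cols 2-4 -> outside (row miss)
  B: rows 7-10 cols 4-6 z=6 -> covers; best now B (z=6)
  C: rows 8-10 cols 0-4 z=3 -> covers; best now C (z=3)
  D: rows 8-9 cols 1-2 -> outside (row miss)
Winner: C at z=3

Answer: 3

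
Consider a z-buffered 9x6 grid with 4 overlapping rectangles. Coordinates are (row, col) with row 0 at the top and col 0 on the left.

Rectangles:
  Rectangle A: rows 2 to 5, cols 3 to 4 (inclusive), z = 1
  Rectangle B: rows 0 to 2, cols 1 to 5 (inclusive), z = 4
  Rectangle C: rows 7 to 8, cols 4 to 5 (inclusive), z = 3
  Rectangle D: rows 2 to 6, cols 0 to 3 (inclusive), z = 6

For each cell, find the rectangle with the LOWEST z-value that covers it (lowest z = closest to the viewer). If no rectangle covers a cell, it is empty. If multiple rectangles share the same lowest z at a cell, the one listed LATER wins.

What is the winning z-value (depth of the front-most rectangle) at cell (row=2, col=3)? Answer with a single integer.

Answer: 1

Derivation:
Check cell (2,3):
  A: rows 2-5 cols 3-4 z=1 -> covers; best now A (z=1)
  B: rows 0-2 cols 1-5 z=4 -> covers; best now A (z=1)
  C: rows 7-8 cols 4-5 -> outside (row miss)
  D: rows 2-6 cols 0-3 z=6 -> covers; best now A (z=1)
Winner: A at z=1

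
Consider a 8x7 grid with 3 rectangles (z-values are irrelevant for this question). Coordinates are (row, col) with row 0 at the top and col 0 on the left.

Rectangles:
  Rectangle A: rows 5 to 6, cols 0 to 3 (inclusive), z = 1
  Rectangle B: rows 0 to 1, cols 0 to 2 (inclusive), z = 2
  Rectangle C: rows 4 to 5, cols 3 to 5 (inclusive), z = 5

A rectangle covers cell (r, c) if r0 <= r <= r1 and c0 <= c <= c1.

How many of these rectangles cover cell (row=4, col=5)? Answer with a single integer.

Check cell (4,5):
  A: rows 5-6 cols 0-3 -> outside (row miss)
  B: rows 0-1 cols 0-2 -> outside (row miss)
  C: rows 4-5 cols 3-5 -> covers
Count covering = 1

Answer: 1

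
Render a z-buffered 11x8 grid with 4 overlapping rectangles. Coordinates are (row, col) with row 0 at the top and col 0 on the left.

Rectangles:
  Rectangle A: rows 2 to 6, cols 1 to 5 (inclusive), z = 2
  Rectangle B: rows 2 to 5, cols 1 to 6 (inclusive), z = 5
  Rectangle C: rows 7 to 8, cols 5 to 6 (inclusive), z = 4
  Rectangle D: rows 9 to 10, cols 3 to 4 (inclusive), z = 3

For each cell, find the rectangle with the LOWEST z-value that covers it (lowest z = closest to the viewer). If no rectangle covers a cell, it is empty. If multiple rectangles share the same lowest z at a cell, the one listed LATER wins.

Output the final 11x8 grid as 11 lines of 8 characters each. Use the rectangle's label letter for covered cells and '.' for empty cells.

........
........
.AAAAAB.
.AAAAAB.
.AAAAAB.
.AAAAAB.
.AAAAA..
.....CC.
.....CC.
...DD...
...DD...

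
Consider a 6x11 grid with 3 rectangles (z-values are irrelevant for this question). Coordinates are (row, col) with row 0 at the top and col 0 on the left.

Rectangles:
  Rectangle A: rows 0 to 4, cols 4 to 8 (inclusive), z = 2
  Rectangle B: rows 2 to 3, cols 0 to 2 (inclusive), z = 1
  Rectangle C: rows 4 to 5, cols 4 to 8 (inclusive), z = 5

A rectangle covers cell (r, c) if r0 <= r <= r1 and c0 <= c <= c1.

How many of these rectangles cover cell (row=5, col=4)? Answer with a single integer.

Answer: 1

Derivation:
Check cell (5,4):
  A: rows 0-4 cols 4-8 -> outside (row miss)
  B: rows 2-3 cols 0-2 -> outside (row miss)
  C: rows 4-5 cols 4-8 -> covers
Count covering = 1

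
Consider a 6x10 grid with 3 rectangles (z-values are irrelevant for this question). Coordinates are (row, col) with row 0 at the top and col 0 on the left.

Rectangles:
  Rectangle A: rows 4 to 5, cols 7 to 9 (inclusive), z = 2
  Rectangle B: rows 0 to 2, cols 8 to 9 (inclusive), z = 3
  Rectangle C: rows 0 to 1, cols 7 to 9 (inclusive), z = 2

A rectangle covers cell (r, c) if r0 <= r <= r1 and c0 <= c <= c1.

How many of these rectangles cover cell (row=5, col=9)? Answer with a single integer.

Answer: 1

Derivation:
Check cell (5,9):
  A: rows 4-5 cols 7-9 -> covers
  B: rows 0-2 cols 8-9 -> outside (row miss)
  C: rows 0-1 cols 7-9 -> outside (row miss)
Count covering = 1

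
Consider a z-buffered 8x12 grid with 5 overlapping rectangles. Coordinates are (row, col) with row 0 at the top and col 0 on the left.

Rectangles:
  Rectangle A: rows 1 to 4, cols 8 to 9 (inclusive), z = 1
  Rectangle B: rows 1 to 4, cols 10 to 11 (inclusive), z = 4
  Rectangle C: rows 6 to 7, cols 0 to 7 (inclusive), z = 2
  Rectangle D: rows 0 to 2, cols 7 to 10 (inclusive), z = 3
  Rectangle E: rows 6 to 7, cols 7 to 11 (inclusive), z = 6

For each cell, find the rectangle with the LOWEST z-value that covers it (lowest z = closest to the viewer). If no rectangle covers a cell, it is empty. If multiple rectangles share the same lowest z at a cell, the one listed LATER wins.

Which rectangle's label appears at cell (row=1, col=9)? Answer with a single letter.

Check cell (1,9):
  A: rows 1-4 cols 8-9 z=1 -> covers; best now A (z=1)
  B: rows 1-4 cols 10-11 -> outside (col miss)
  C: rows 6-7 cols 0-7 -> outside (row miss)
  D: rows 0-2 cols 7-10 z=3 -> covers; best now A (z=1)
  E: rows 6-7 cols 7-11 -> outside (row miss)
Winner: A at z=1

Answer: A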